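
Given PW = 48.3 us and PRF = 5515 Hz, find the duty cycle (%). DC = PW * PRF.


DC = 48.3e-6 * 5515 * 100 = 26.64%

26.64%


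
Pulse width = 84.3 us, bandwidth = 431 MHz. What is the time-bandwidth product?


TBP = 84.3 * 431 = 36333.3

36333.3


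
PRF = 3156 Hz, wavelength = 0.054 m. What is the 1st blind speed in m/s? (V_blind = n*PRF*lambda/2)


V_blind = 1 * 3156 * 0.054 / 2 = 85.2 m/s

85.2 m/s


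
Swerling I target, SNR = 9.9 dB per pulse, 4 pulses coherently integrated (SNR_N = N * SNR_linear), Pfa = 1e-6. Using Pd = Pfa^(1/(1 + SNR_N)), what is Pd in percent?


SNR_lin = 10^(9.9/10) = 9.77237
SNR_N = 4 * 9.77237 = 39.08948
1/(1 + SNR_N) = 1/40.08948 = 0.0249442
Pd = (1e-6)^0.0249442 = 0.70849
Pd = 70.8%

70.8%


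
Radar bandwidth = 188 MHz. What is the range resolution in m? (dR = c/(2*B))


dR = 3e8 / (2 * 188000000.0) = 0.8 m

0.8 m


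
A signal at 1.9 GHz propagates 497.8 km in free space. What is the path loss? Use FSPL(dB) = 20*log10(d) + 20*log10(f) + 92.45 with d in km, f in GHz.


20*log10(497.8) = 53.94
20*log10(1.9) = 5.58
FSPL = 152.0 dB

152.0 dB


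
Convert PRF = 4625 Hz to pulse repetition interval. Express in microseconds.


PRI = 1/4625 = 0.0002162162 s = 216.2 us

216.2 us


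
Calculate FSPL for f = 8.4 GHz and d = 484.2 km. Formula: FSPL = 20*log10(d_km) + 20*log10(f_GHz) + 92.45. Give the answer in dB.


20*log10(484.2) = 53.7
20*log10(8.4) = 18.49
FSPL = 164.6 dB

164.6 dB


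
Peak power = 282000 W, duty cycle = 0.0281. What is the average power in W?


P_avg = 282000 * 0.0281 = 7924.2 W

7924.2 W


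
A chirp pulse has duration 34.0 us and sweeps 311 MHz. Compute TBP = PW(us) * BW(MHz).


TBP = 34.0 * 311 = 10574.0

10574.0


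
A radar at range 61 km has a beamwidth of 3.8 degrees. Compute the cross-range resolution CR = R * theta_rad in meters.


BW_rad = 0.066322512
CR = 61000 * 0.066322512 = 4045.7 m

4045.7 m


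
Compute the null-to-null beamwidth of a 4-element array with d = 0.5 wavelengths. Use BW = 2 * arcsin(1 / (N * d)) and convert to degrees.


1/(N*d) = 1/(4*0.5) = 0.5
BW = 2*arcsin(0.5) = 60.0 degrees

60.0 degrees


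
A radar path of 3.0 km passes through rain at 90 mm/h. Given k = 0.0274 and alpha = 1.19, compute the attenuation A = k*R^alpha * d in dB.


gamma = 0.0274 * 90^1.19 = 5.79828 dB/km
A = 5.79828 * 3.0 = 17.39 dB

17.39 dB


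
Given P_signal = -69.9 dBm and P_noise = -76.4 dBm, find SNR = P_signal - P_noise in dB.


SNR = -69.9 - (-76.4) = 6.5 dB

6.5 dB


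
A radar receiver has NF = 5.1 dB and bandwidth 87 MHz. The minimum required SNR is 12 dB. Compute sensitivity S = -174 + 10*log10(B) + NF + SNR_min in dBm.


10*log10(87000000.0) = 79.4
S = -174 + 79.4 + 5.1 + 12 = -77.5 dBm

-77.5 dBm


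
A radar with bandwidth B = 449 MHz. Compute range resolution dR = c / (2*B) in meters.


dR = 3e8 / (2 * 449000000.0) = 0.33 m

0.33 m


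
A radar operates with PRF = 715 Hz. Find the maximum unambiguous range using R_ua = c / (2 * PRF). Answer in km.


R_ua = 3e8 / (2 * 715) = 209790.2 m = 209.8 km

209.8 km


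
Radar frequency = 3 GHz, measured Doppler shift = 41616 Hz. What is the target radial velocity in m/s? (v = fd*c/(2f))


v = 41616 * 3e8 / (2 * 3000000000.0) = 2080.8 m/s

2080.8 m/s


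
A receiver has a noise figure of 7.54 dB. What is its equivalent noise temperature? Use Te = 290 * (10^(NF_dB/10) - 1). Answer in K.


NF_lin = 10^(7.54/10) = 5.675446
Te = 290 * (5.675446 - 1) = 1355.9 K

1355.9 K


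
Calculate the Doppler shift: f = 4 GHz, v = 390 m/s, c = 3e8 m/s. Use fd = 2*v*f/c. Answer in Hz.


fd = 2 * 390 * 4000000000.0 / 3e8 = 10400.0 Hz

10400.0 Hz


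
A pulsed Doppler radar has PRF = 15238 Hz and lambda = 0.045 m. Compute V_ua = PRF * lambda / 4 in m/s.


V_ua = 15238 * 0.045 / 4 = 171.4 m/s

171.4 m/s


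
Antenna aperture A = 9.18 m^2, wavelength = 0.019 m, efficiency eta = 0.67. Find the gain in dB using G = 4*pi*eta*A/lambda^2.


G_linear = 4*pi*0.67*9.18/0.019^2 = 214101.71
G_dB = 10*log10(214101.71) = 53.3 dB

53.3 dB


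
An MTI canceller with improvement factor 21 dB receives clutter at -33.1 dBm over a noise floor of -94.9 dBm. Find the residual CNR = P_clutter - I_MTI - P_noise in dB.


CNR = -33.1 - 21 - (-94.9) = 40.8 dB

40.8 dB


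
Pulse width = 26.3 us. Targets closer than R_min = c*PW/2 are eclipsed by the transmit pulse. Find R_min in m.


R_min = 3e8 * 26.3e-6 / 2 = 3945.0 m

3945.0 m


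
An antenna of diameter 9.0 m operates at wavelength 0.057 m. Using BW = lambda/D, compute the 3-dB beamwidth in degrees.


BW_rad = 0.057 / 9.0 = 0.006333
BW_deg = 0.36 degrees

0.36 degrees


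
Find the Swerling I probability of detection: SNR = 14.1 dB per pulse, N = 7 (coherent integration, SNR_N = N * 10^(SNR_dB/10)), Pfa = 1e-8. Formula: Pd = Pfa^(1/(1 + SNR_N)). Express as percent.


SNR_lin = 10^(14.1/10) = 25.70396
SNR_N = 7 * 25.70396 = 179.92772
1/(1 + SNR_N) = 1/180.92772 = 0.0055271
Pd = (1e-8)^0.0055271 = 0.9032
Pd = 90.3%

90.3%


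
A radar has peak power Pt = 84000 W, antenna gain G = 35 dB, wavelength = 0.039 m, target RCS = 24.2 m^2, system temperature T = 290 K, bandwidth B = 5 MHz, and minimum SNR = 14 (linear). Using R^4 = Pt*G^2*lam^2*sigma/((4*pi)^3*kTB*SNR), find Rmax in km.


G_lin = 10^(35/10) = 3162.27766
R^4 = 84000 * 3162.27766^2 * 0.039^2 * 24.2 / ((4*pi)^3 * 1.38e-23 * 290 * 5000000.0 * 14)
R^4 = 5.56185e19 m^4
R_max = (5.56185e19)^(1/4) = 86358.4 m = 86.4 km

86.4 km


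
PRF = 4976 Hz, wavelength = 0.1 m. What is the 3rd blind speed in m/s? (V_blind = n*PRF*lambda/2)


V_blind = 3 * 4976 * 0.1 / 2 = 746.4 m/s

746.4 m/s


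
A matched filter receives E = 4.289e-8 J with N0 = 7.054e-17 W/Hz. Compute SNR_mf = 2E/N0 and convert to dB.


SNR_lin = 2 * 4.289e-8 / 7.054e-17 = 1.216e9
SNR_dB = 10*log10(1.216e9) = 90.8 dB

90.8 dB


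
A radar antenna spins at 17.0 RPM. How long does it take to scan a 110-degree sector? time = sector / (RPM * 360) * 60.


t = 110 / (17.0 * 360) * 60 = 1.08 s

1.08 s


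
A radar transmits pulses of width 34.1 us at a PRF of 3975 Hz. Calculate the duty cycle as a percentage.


DC = 34.1e-6 * 3975 * 100 = 13.55%

13.55%


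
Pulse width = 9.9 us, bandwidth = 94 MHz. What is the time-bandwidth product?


TBP = 9.9 * 94 = 930.6

930.6


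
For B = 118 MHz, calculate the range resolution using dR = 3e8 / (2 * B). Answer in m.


dR = 3e8 / (2 * 118000000.0) = 1.27 m

1.27 m


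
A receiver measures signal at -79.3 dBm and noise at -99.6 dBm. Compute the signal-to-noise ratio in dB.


SNR = -79.3 - (-99.6) = 20.3 dB

20.3 dB


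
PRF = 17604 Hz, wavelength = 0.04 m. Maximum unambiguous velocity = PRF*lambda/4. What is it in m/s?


V_ua = 17604 * 0.04 / 4 = 176.0 m/s

176.0 m/s


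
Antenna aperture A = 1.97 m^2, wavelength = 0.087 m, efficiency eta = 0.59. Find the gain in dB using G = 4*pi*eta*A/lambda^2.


G_linear = 4*pi*0.59*1.97/0.087^2 = 1929.7
G_dB = 10*log10(1929.7) = 32.9 dB

32.9 dB


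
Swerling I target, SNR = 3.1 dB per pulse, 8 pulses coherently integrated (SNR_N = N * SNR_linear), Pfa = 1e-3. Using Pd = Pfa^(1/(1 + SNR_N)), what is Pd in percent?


SNR_lin = 10^(3.1/10) = 2.04174
SNR_N = 8 * 2.04174 = 16.33392
1/(1 + SNR_N) = 1/17.33392 = 0.0576904
Pd = (1e-3)^0.0576904 = 0.67132
Pd = 67.1%

67.1%


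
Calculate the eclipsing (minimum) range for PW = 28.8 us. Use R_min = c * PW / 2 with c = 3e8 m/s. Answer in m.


R_min = 3e8 * 28.8e-6 / 2 = 4320.0 m

4320.0 m


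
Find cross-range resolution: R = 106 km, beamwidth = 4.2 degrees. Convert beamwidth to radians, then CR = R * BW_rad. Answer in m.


BW_rad = 0.073303829
CR = 106000 * 0.073303829 = 7770.2 m

7770.2 m


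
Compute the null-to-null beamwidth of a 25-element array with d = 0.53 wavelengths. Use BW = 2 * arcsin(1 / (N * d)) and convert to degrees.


1/(N*d) = 1/(25*0.53) = 0.075472
BW = 2*arcsin(0.075472) = 8.7 degrees

8.7 degrees


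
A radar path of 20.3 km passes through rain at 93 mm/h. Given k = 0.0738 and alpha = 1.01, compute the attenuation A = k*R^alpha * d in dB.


gamma = 0.0738 * 93^1.01 = 7.181648 dB/km
A = 7.181648 * 20.3 = 145.79 dB

145.79 dB


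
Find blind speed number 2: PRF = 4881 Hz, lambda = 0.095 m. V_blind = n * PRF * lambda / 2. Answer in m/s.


V_blind = 2 * 4881 * 0.095 / 2 = 463.7 m/s

463.7 m/s


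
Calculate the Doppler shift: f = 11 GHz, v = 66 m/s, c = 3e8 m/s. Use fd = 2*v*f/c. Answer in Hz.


fd = 2 * 66 * 11000000000.0 / 3e8 = 4840.0 Hz

4840.0 Hz


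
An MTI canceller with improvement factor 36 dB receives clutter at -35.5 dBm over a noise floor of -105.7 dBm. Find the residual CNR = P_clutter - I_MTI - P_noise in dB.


CNR = -35.5 - 36 - (-105.7) = 34.2 dB

34.2 dB


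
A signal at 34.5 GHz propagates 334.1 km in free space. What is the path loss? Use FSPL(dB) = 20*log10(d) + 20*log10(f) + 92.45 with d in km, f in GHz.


20*log10(334.1) = 50.48
20*log10(34.5) = 30.76
FSPL = 173.7 dB

173.7 dB


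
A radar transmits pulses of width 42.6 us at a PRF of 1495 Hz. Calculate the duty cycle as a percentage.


DC = 42.6e-6 * 1495 * 100 = 6.37%

6.37%


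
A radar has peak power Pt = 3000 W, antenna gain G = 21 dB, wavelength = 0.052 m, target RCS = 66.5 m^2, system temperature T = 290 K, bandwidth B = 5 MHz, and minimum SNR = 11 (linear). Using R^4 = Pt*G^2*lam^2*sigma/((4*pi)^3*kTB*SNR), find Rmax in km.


G_lin = 10^(21/10) = 125.892541
R^4 = 3000 * 125.892541^2 * 0.052^2 * 66.5 / ((4*pi)^3 * 1.38e-23 * 290 * 5000000.0 * 11)
R^4 = 1.9574e16 m^4
R_max = (1.9574e16)^(1/4) = 11828.2 m = 11.8 km

11.8 km


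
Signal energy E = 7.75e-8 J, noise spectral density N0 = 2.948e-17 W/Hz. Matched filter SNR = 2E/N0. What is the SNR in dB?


SNR_lin = 2 * 7.75e-8 / 2.948e-17 = 5.258e9
SNR_dB = 10*log10(5.258e9) = 97.2 dB

97.2 dB


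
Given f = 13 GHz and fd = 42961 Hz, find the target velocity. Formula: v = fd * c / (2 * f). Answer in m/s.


v = 42961 * 3e8 / (2 * 13000000000.0) = 495.7 m/s

495.7 m/s


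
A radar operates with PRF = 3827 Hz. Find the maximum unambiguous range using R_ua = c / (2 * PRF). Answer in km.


R_ua = 3e8 / (2 * 3827) = 39195.2 m = 39.2 km

39.2 km


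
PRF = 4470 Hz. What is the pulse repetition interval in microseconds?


PRI = 1/4470 = 0.0002237136 s = 223.7 us

223.7 us


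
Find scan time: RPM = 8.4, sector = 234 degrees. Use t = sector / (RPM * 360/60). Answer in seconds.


t = 234 / (8.4 * 360) * 60 = 4.64 s

4.64 s


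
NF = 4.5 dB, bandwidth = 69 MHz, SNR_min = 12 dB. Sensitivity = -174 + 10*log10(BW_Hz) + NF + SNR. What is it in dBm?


10*log10(69000000.0) = 78.39
S = -174 + 78.39 + 4.5 + 12 = -79.1 dBm

-79.1 dBm


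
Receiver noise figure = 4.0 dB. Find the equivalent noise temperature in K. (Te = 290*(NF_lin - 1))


NF_lin = 10^(4.0/10) = 2.511886
Te = 290 * (2.511886 - 1) = 438.4 K

438.4 K


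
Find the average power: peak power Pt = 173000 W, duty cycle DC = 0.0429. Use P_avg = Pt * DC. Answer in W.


P_avg = 173000 * 0.0429 = 7421.7 W

7421.7 W


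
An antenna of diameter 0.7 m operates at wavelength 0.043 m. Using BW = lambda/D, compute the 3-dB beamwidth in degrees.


BW_rad = 0.043 / 0.7 = 0.061429
BW_deg = 3.52 degrees

3.52 degrees


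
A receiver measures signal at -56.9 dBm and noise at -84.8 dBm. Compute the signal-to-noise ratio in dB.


SNR = -56.9 - (-84.8) = 27.9 dB

27.9 dB


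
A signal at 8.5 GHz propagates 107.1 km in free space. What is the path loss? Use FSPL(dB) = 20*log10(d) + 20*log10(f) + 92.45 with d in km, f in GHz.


20*log10(107.1) = 40.6
20*log10(8.5) = 18.59
FSPL = 151.6 dB

151.6 dB


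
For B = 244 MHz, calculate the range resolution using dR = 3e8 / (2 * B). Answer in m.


dR = 3e8 / (2 * 244000000.0) = 0.61 m

0.61 m


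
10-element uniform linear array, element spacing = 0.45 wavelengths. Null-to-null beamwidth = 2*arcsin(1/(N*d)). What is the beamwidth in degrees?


1/(N*d) = 1/(10*0.45) = 0.222222
BW = 2*arcsin(0.222222) = 25.7 degrees

25.7 degrees


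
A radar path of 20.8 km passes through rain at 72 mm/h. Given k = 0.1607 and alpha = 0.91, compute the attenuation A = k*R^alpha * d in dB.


gamma = 0.1607 * 72^0.91 = 7.873874 dB/km
A = 7.873874 * 20.8 = 163.78 dB

163.78 dB


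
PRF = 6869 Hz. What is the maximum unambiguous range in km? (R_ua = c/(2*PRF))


R_ua = 3e8 / (2 * 6869) = 21837.2 m = 21.8 km

21.8 km


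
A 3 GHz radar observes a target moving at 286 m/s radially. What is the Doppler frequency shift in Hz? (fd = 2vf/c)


fd = 2 * 286 * 3000000000.0 / 3e8 = 5720.0 Hz

5720.0 Hz


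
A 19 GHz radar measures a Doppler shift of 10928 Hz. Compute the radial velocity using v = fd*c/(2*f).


v = 10928 * 3e8 / (2 * 19000000000.0) = 86.3 m/s

86.3 m/s


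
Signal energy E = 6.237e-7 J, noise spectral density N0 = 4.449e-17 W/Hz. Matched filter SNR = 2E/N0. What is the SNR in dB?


SNR_lin = 2 * 6.237e-7 / 4.449e-17 = 2.804e10
SNR_dB = 10*log10(2.804e10) = 104.5 dB

104.5 dB


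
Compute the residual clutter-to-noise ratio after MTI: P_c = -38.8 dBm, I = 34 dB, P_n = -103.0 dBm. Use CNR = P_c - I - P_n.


CNR = -38.8 - 34 - (-103.0) = 30.2 dB

30.2 dB


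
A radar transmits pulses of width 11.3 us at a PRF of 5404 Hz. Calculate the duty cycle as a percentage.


DC = 11.3e-6 * 5404 * 100 = 6.11%

6.11%


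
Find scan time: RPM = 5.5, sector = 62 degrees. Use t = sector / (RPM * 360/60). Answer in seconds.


t = 62 / (5.5 * 360) * 60 = 1.88 s

1.88 s


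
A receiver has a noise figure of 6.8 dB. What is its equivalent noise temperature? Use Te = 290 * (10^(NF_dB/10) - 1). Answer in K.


NF_lin = 10^(6.8/10) = 4.786301
Te = 290 * (4.786301 - 1) = 1098.0 K

1098.0 K


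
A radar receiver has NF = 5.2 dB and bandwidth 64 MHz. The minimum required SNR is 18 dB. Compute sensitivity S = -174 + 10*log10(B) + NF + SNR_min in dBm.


10*log10(64000000.0) = 78.06
S = -174 + 78.06 + 5.2 + 18 = -72.7 dBm

-72.7 dBm


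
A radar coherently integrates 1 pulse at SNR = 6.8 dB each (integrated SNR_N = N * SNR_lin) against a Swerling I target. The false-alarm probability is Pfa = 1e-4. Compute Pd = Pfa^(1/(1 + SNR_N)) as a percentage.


SNR_lin = 10^(6.8/10) = 4.7863
SNR_N = 1 * 4.7863 = 4.7863
1/(1 + SNR_N) = 1/5.7863 = 0.172822
Pd = (1e-4)^0.172822 = 0.20357
Pd = 20.4%

20.4%


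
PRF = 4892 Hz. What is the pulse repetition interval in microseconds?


PRI = 1/4892 = 0.0002044154 s = 204.4 us

204.4 us


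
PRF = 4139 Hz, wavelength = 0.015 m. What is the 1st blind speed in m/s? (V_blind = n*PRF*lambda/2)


V_blind = 1 * 4139 * 0.015 / 2 = 31.0 m/s

31.0 m/s


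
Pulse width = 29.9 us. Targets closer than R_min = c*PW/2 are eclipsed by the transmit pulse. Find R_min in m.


R_min = 3e8 * 29.9e-6 / 2 = 4485.0 m

4485.0 m


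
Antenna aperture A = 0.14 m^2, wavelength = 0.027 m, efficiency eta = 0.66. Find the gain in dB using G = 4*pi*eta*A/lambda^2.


G_linear = 4*pi*0.66*0.14/0.027^2 = 1592.77
G_dB = 10*log10(1592.77) = 32.0 dB

32.0 dB


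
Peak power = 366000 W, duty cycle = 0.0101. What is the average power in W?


P_avg = 366000 * 0.0101 = 3696.6 W

3696.6 W


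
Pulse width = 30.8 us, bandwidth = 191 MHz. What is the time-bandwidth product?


TBP = 30.8 * 191 = 5882.8

5882.8


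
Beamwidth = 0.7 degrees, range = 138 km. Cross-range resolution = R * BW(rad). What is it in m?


BW_rad = 0.012217305
CR = 138000 * 0.012217305 = 1686.0 m

1686.0 m


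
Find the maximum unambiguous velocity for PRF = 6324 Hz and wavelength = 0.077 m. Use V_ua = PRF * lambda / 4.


V_ua = 6324 * 0.077 / 4 = 121.7 m/s

121.7 m/s


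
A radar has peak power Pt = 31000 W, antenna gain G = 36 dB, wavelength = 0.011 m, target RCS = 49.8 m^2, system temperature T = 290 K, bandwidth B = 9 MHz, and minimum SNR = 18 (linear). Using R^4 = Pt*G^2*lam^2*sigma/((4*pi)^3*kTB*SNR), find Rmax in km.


G_lin = 10^(36/10) = 3981.071706
R^4 = 31000 * 3981.071706^2 * 0.011^2 * 49.8 / ((4*pi)^3 * 1.38e-23 * 290 * 9000000.0 * 18)
R^4 = 2.3012e18 m^4
R_max = (2.3012e18)^(1/4) = 38948.3 m = 38.9 km

38.9 km


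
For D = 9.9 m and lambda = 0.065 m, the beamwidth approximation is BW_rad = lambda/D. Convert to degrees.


BW_rad = 0.065 / 9.9 = 0.006566
BW_deg = 0.38 degrees

0.38 degrees


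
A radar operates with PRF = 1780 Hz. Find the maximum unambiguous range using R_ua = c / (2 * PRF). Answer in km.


R_ua = 3e8 / (2 * 1780) = 84269.7 m = 84.3 km

84.3 km


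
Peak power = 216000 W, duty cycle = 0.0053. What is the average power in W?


P_avg = 216000 * 0.0053 = 1144.8 W

1144.8 W


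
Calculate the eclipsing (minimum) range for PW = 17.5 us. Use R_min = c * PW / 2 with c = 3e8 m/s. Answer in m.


R_min = 3e8 * 17.5e-6 / 2 = 2625.0 m

2625.0 m


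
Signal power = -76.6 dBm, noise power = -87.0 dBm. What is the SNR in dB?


SNR = -76.6 - (-87.0) = 10.4 dB

10.4 dB


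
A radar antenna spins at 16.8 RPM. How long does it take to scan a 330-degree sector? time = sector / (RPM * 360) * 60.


t = 330 / (16.8 * 360) * 60 = 3.27 s

3.27 s


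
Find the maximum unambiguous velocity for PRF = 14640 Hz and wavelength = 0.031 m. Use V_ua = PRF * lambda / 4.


V_ua = 14640 * 0.031 / 4 = 113.5 m/s

113.5 m/s


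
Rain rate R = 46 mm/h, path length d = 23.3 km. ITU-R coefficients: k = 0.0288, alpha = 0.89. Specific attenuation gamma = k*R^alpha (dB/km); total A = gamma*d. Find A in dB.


gamma = 0.0288 * 46^0.89 = 0.869455 dB/km
A = 0.869455 * 23.3 = 20.26 dB

20.26 dB


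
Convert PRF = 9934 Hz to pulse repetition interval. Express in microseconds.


PRI = 1/9934 = 0.0001006644 s = 100.7 us

100.7 us


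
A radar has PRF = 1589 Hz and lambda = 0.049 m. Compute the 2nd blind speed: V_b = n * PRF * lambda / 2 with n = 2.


V_blind = 2 * 1589 * 0.049 / 2 = 77.9 m/s

77.9 m/s


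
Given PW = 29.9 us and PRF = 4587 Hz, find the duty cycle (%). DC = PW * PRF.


DC = 29.9e-6 * 4587 * 100 = 13.72%

13.72%


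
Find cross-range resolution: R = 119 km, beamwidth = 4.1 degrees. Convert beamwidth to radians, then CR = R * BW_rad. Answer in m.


BW_rad = 0.071558499
CR = 119000 * 0.071558499 = 8515.5 m

8515.5 m


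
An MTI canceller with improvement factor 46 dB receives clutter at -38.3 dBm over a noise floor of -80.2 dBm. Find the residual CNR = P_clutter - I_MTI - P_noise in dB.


CNR = -38.3 - 46 - (-80.2) = -4.1 dB

-4.1 dB


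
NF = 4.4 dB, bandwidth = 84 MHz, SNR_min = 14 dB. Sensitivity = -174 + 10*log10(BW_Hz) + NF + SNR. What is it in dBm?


10*log10(84000000.0) = 79.24
S = -174 + 79.24 + 4.4 + 14 = -76.4 dBm

-76.4 dBm


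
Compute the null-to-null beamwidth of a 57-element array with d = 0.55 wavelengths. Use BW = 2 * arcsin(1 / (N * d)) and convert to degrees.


1/(N*d) = 1/(57*0.55) = 0.031898
BW = 2*arcsin(0.031898) = 3.7 degrees

3.7 degrees


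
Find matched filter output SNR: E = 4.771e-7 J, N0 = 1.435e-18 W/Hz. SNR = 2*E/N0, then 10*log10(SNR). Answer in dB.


SNR_lin = 2 * 4.771e-7 / 1.435e-18 = 6.649e11
SNR_dB = 10*log10(6.649e11) = 118.2 dB

118.2 dB


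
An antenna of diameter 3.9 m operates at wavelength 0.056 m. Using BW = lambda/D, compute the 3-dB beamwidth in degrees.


BW_rad = 0.056 / 3.9 = 0.014359
BW_deg = 0.82 degrees

0.82 degrees


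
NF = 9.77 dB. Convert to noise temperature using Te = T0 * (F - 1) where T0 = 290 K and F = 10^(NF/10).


NF_lin = 10^(9.77/10) = 9.484185
Te = 290 * (9.484185 - 1) = 2460.4 K

2460.4 K


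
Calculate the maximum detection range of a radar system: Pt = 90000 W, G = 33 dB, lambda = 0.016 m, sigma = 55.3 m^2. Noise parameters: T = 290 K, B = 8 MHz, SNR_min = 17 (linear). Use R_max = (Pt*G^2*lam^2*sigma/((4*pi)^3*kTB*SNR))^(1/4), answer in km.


G_lin = 10^(33/10) = 1995.262315
R^4 = 90000 * 1995.262315^2 * 0.016^2 * 55.3 / ((4*pi)^3 * 1.38e-23 * 290 * 8000000.0 * 17)
R^4 = 4.69637e18 m^4
R_max = (4.69637e18)^(1/4) = 46552.2 m = 46.6 km

46.6 km


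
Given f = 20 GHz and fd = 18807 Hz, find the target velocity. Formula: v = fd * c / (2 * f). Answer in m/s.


v = 18807 * 3e8 / (2 * 20000000000.0) = 141.1 m/s

141.1 m/s


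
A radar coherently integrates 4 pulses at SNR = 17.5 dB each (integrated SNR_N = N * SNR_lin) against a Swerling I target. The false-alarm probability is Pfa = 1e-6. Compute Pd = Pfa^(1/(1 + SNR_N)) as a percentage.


SNR_lin = 10^(17.5/10) = 56.23413
SNR_N = 4 * 56.23413 = 224.93652
1/(1 + SNR_N) = 1/225.93652 = 0.004426
Pd = (1e-6)^0.004426 = 0.94068
Pd = 94.1%

94.1%


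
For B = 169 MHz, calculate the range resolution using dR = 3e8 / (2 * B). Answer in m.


dR = 3e8 / (2 * 169000000.0) = 0.89 m

0.89 m


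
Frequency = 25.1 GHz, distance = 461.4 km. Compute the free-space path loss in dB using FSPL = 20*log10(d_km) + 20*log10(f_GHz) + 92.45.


20*log10(461.4) = 53.28
20*log10(25.1) = 27.99
FSPL = 173.7 dB

173.7 dB


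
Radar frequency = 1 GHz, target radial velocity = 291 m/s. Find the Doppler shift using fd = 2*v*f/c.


fd = 2 * 291 * 1000000000.0 / 3e8 = 1940.0 Hz

1940.0 Hz


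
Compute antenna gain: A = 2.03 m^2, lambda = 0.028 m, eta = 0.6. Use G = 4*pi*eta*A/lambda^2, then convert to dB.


G_linear = 4*pi*0.6*2.03/0.028^2 = 19522.75
G_dB = 10*log10(19522.75) = 42.9 dB

42.9 dB


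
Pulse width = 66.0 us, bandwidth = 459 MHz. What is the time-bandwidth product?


TBP = 66.0 * 459 = 30294.0

30294.0


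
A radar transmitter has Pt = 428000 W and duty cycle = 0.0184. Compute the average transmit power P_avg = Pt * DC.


P_avg = 428000 * 0.0184 = 7875.2 W

7875.2 W


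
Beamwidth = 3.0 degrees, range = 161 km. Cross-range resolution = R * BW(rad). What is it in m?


BW_rad = 0.052359878
CR = 161000 * 0.052359878 = 8429.9 m

8429.9 m


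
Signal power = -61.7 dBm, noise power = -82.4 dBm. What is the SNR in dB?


SNR = -61.7 - (-82.4) = 20.7 dB

20.7 dB


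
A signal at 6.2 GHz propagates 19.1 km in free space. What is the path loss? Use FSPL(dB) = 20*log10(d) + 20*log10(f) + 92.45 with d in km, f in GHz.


20*log10(19.1) = 25.62
20*log10(6.2) = 15.85
FSPL = 133.9 dB

133.9 dB


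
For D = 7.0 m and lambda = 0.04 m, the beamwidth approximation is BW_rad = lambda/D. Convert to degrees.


BW_rad = 0.04 / 7.0 = 0.005714
BW_deg = 0.33 degrees

0.33 degrees


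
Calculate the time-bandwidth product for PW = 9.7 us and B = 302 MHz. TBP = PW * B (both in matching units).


TBP = 9.7 * 302 = 2929.4

2929.4


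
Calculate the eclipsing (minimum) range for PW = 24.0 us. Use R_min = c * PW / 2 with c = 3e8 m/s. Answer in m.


R_min = 3e8 * 24.0e-6 / 2 = 3600.0 m

3600.0 m


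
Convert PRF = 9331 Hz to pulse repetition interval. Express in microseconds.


PRI = 1/9331 = 0.0001071696 s = 107.2 us

107.2 us


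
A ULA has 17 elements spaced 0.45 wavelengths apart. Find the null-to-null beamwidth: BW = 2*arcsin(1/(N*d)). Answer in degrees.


1/(N*d) = 1/(17*0.45) = 0.130719
BW = 2*arcsin(0.130719) = 15.0 degrees

15.0 degrees


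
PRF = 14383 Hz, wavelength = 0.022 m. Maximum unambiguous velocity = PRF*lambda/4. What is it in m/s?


V_ua = 14383 * 0.022 / 4 = 79.1 m/s

79.1 m/s


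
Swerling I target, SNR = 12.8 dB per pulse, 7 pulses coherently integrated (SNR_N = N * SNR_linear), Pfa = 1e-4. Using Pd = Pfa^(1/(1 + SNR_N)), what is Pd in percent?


SNR_lin = 10^(12.8/10) = 19.05461
SNR_N = 7 * 19.05461 = 133.38227
1/(1 + SNR_N) = 1/134.38227 = 0.0074415
Pd = (1e-4)^0.0074415 = 0.93376
Pd = 93.4%

93.4%


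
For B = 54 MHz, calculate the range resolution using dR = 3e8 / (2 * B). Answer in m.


dR = 3e8 / (2 * 54000000.0) = 2.78 m

2.78 m


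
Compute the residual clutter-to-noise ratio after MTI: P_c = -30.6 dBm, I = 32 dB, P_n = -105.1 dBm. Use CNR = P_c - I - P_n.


CNR = -30.6 - 32 - (-105.1) = 42.5 dB

42.5 dB


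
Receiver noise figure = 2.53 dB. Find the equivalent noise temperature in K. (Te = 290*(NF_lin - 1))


NF_lin = 10^(2.53/10) = 1.790606
Te = 290 * (1.790606 - 1) = 229.3 K

229.3 K


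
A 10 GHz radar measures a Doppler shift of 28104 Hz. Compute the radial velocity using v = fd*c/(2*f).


v = 28104 * 3e8 / (2 * 10000000000.0) = 421.6 m/s

421.6 m/s


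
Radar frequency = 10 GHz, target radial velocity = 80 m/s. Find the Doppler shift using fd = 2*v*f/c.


fd = 2 * 80 * 10000000000.0 / 3e8 = 5333.3 Hz

5333.3 Hz


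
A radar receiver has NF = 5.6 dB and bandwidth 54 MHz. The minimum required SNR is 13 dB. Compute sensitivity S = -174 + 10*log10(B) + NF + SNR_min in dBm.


10*log10(54000000.0) = 77.32
S = -174 + 77.32 + 5.6 + 13 = -78.1 dBm

-78.1 dBm


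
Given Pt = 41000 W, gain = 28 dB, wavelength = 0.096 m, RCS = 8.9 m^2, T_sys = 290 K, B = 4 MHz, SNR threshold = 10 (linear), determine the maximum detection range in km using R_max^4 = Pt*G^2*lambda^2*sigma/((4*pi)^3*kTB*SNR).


G_lin = 10^(28/10) = 630.957344
R^4 = 41000 * 630.957344^2 * 0.096^2 * 8.9 / ((4*pi)^3 * 1.38e-23 * 290 * 4000000.0 * 10)
R^4 = 4.21453e18 m^4
R_max = (4.21453e18)^(1/4) = 45309.3 m = 45.3 km

45.3 km


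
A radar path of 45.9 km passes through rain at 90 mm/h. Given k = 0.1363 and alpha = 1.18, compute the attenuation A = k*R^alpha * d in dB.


gamma = 0.1363 * 90^1.18 = 27.574143 dB/km
A = 27.574143 * 45.9 = 1265.65 dB

1265.65 dB


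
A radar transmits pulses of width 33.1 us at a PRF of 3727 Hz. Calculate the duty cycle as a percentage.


DC = 33.1e-6 * 3727 * 100 = 12.34%

12.34%


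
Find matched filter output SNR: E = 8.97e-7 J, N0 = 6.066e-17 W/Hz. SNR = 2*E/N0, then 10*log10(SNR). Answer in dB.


SNR_lin = 2 * 8.97e-7 / 6.066e-17 = 2.957e10
SNR_dB = 10*log10(2.957e10) = 104.7 dB

104.7 dB


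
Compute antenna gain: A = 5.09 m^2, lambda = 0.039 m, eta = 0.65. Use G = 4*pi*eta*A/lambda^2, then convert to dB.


G_linear = 4*pi*0.65*5.09/0.039^2 = 27334.54
G_dB = 10*log10(27334.54) = 44.4 dB

44.4 dB


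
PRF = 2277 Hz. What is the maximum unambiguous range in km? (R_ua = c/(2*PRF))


R_ua = 3e8 / (2 * 2277) = 65876.2 m = 65.9 km

65.9 km


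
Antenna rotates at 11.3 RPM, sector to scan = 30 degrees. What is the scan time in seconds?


t = 30 / (11.3 * 360) * 60 = 0.44 s

0.44 s


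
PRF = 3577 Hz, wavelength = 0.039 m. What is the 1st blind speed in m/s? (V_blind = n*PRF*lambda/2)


V_blind = 1 * 3577 * 0.039 / 2 = 69.8 m/s

69.8 m/s


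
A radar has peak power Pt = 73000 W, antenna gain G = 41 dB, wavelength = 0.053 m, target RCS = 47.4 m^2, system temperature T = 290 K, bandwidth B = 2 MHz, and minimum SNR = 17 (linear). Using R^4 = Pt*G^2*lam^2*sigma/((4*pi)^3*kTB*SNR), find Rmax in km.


G_lin = 10^(41/10) = 12589.254118
R^4 = 73000 * 12589.254118^2 * 0.053^2 * 47.4 / ((4*pi)^3 * 1.38e-23 * 290 * 2000000.0 * 17)
R^4 = 5.70515e21 m^4
R_max = (5.70515e21)^(1/4) = 274831.7 m = 274.8 km

274.8 km


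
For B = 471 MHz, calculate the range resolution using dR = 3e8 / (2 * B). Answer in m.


dR = 3e8 / (2 * 471000000.0) = 0.32 m

0.32 m


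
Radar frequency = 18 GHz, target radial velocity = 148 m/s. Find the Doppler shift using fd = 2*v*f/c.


fd = 2 * 148 * 18000000000.0 / 3e8 = 17760.0 Hz

17760.0 Hz


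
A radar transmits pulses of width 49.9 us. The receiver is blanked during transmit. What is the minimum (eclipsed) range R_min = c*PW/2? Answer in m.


R_min = 3e8 * 49.9e-6 / 2 = 7485.0 m

7485.0 m


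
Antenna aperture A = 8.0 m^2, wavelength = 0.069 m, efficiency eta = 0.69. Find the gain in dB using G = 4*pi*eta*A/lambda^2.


G_linear = 4*pi*0.69*8.0/0.069^2 = 14569.71
G_dB = 10*log10(14569.71) = 41.6 dB

41.6 dB


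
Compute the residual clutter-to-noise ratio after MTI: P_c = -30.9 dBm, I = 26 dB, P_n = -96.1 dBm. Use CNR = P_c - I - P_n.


CNR = -30.9 - 26 - (-96.1) = 39.2 dB

39.2 dB


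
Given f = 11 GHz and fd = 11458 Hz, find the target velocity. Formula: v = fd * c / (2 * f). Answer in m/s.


v = 11458 * 3e8 / (2 * 11000000000.0) = 156.2 m/s

156.2 m/s


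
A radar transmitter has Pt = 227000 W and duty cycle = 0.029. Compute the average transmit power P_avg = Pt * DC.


P_avg = 227000 * 0.029 = 6583.0 W

6583.0 W


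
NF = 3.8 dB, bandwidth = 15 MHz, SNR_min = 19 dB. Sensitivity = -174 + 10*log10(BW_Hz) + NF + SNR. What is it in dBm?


10*log10(15000000.0) = 71.76
S = -174 + 71.76 + 3.8 + 19 = -79.4 dBm

-79.4 dBm


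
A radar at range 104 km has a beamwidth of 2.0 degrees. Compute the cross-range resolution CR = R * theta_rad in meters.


BW_rad = 0.034906585
CR = 104000 * 0.034906585 = 3630.3 m

3630.3 m


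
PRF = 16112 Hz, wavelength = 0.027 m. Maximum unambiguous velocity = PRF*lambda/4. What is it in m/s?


V_ua = 16112 * 0.027 / 4 = 108.8 m/s

108.8 m/s


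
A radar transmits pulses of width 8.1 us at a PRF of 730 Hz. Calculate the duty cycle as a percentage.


DC = 8.1e-6 * 730 * 100 = 0.59%

0.59%


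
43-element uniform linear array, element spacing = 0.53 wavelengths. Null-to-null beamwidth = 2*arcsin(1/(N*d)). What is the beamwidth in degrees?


1/(N*d) = 1/(43*0.53) = 0.043879
BW = 2*arcsin(0.043879) = 5.0 degrees

5.0 degrees


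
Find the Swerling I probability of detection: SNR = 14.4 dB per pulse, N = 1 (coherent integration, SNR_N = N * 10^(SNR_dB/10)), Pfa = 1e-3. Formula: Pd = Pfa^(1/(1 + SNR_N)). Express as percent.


SNR_lin = 10^(14.4/10) = 27.54229
SNR_N = 1 * 27.54229 = 27.54229
1/(1 + SNR_N) = 1/28.54229 = 0.0350357
Pd = (1e-3)^0.0350357 = 0.78504
Pd = 78.5%

78.5%


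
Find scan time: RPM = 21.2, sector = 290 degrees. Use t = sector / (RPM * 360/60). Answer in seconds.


t = 290 / (21.2 * 360) * 60 = 2.28 s

2.28 s


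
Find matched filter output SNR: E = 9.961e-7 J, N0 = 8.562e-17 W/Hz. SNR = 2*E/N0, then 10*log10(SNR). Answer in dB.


SNR_lin = 2 * 9.961e-7 / 8.562e-17 = 2.327e10
SNR_dB = 10*log10(2.327e10) = 103.7 dB

103.7 dB


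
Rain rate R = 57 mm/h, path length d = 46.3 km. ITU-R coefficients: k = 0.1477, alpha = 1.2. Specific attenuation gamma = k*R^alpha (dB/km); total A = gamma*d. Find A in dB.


gamma = 0.1477 * 57^1.2 = 18.89863 dB/km
A = 18.89863 * 46.3 = 875.01 dB

875.01 dB


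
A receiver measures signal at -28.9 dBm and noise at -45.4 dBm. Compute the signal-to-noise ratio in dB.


SNR = -28.9 - (-45.4) = 16.5 dB

16.5 dB


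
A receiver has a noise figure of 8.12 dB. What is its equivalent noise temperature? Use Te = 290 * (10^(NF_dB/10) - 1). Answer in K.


NF_lin = 10^(8.12/10) = 6.486344
Te = 290 * (6.486344 - 1) = 1591.0 K

1591.0 K


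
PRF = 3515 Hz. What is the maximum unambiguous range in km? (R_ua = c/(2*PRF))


R_ua = 3e8 / (2 * 3515) = 42674.3 m = 42.7 km

42.7 km


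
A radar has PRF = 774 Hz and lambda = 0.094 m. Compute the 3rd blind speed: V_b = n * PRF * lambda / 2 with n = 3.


V_blind = 3 * 774 * 0.094 / 2 = 109.1 m/s

109.1 m/s


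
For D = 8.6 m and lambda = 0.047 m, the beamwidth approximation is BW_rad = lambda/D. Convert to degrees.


BW_rad = 0.047 / 8.6 = 0.005465
BW_deg = 0.31 degrees

0.31 degrees


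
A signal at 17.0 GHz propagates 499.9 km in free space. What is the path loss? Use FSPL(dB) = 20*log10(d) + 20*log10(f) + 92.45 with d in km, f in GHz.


20*log10(499.9) = 53.98
20*log10(17.0) = 24.61
FSPL = 171.0 dB

171.0 dB


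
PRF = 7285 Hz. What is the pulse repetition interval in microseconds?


PRI = 1/7285 = 0.0001372684 s = 137.3 us

137.3 us


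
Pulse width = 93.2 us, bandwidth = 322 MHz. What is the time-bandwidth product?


TBP = 93.2 * 322 = 30010.4

30010.4


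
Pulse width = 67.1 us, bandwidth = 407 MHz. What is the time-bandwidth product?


TBP = 67.1 * 407 = 27309.7

27309.7


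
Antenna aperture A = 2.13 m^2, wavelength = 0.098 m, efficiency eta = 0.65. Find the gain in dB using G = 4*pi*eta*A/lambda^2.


G_linear = 4*pi*0.65*2.13/0.098^2 = 1811.55
G_dB = 10*log10(1811.55) = 32.6 dB

32.6 dB


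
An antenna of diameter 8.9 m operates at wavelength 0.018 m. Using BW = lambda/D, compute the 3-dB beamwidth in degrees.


BW_rad = 0.018 / 8.9 = 0.002022
BW_deg = 0.12 degrees

0.12 degrees


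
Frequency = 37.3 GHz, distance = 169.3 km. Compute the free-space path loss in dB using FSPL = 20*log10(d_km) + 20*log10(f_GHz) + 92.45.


20*log10(169.3) = 44.57
20*log10(37.3) = 31.43
FSPL = 168.5 dB

168.5 dB


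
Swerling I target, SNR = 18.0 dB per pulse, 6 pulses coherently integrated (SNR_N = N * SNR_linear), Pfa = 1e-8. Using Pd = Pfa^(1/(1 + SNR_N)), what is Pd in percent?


SNR_lin = 10^(18.0/10) = 63.09573
SNR_N = 6 * 63.09573 = 378.57438
1/(1 + SNR_N) = 1/379.57438 = 0.0026345
Pd = (1e-8)^0.0026345 = 0.95263
Pd = 95.3%

95.3%


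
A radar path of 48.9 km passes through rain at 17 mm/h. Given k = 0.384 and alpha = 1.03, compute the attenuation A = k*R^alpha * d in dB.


gamma = 0.384 * 17^1.03 = 7.107119 dB/km
A = 7.107119 * 48.9 = 347.54 dB

347.54 dB


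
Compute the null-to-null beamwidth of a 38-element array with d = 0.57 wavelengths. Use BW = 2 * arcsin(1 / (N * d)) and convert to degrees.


1/(N*d) = 1/(38*0.57) = 0.046168
BW = 2*arcsin(0.046168) = 5.3 degrees

5.3 degrees


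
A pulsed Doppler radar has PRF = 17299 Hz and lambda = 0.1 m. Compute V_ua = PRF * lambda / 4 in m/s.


V_ua = 17299 * 0.1 / 4 = 432.5 m/s

432.5 m/s


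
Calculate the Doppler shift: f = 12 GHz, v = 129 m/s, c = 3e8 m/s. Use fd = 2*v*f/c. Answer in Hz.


fd = 2 * 129 * 12000000000.0 / 3e8 = 10320.0 Hz

10320.0 Hz


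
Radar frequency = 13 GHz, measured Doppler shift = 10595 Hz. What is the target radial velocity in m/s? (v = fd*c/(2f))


v = 10595 * 3e8 / (2 * 13000000000.0) = 122.3 m/s

122.3 m/s


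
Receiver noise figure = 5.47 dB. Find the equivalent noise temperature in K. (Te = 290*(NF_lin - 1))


NF_lin = 10^(5.47/10) = 3.523709
Te = 290 * (3.523709 - 1) = 731.9 K

731.9 K


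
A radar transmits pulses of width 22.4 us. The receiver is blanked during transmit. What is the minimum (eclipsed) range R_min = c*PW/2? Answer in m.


R_min = 3e8 * 22.4e-6 / 2 = 3360.0 m

3360.0 m


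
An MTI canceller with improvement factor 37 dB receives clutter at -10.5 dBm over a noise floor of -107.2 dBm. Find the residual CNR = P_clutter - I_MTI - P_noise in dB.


CNR = -10.5 - 37 - (-107.2) = 59.7 dB

59.7 dB


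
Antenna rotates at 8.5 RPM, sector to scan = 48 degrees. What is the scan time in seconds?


t = 48 / (8.5 * 360) * 60 = 0.94 s

0.94 s


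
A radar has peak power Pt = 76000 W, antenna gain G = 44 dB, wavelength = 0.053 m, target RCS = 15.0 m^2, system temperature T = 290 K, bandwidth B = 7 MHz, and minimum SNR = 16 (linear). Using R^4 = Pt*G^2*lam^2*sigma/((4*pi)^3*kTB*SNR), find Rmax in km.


G_lin = 10^(44/10) = 25118.864315
R^4 = 76000 * 25118.864315^2 * 0.053^2 * 15.0 / ((4*pi)^3 * 1.38e-23 * 290 * 7000000.0 * 16)
R^4 = 2.2716e21 m^4
R_max = (2.2716e21)^(1/4) = 218314.7 m = 218.3 km

218.3 km


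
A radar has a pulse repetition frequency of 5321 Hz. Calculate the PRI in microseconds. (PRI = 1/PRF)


PRI = 1/5321 = 0.0001879346 s = 187.9 us

187.9 us


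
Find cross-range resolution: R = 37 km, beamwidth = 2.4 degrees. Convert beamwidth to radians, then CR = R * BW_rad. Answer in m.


BW_rad = 0.041887902
CR = 37000 * 0.041887902 = 1549.9 m

1549.9 m


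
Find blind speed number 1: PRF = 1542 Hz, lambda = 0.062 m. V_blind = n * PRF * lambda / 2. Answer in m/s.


V_blind = 1 * 1542 * 0.062 / 2 = 47.8 m/s

47.8 m/s


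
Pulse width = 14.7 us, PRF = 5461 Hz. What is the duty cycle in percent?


DC = 14.7e-6 * 5461 * 100 = 8.03%

8.03%


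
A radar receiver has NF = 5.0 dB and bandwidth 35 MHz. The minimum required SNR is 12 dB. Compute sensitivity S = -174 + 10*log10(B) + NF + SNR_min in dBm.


10*log10(35000000.0) = 75.44
S = -174 + 75.44 + 5.0 + 12 = -81.6 dBm

-81.6 dBm


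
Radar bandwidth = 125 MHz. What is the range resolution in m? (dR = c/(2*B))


dR = 3e8 / (2 * 125000000.0) = 1.2 m

1.2 m


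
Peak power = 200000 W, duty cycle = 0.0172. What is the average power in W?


P_avg = 200000 * 0.0172 = 3440.0 W

3440.0 W


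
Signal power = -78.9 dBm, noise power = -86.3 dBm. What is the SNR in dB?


SNR = -78.9 - (-86.3) = 7.4 dB

7.4 dB


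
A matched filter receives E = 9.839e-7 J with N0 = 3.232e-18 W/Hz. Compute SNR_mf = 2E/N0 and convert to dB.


SNR_lin = 2 * 9.839e-7 / 3.232e-18 = 6.088e11
SNR_dB = 10*log10(6.088e11) = 117.8 dB

117.8 dB


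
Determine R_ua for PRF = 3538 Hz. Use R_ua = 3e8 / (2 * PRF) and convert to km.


R_ua = 3e8 / (2 * 3538) = 42396.8 m = 42.4 km

42.4 km


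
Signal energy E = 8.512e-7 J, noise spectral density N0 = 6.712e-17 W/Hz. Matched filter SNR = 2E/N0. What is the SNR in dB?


SNR_lin = 2 * 8.512e-7 / 6.712e-17 = 2.536e10
SNR_dB = 10*log10(2.536e10) = 104.0 dB

104.0 dB


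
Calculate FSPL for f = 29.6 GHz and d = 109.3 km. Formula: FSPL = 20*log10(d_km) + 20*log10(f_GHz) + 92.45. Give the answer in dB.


20*log10(109.3) = 40.77
20*log10(29.6) = 29.43
FSPL = 162.6 dB

162.6 dB


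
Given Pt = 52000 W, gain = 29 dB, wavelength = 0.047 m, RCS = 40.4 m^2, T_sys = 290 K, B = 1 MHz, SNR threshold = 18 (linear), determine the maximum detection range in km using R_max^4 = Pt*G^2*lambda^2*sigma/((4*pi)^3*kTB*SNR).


G_lin = 10^(29/10) = 794.328235
R^4 = 52000 * 794.328235^2 * 0.047^2 * 40.4 / ((4*pi)^3 * 1.38e-23 * 290 * 1000000.0 * 18)
R^4 = 2.04834e19 m^4
R_max = (2.04834e19)^(1/4) = 67274.5 m = 67.3 km

67.3 km


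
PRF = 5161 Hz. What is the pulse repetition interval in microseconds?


PRI = 1/5161 = 0.0001937609 s = 193.8 us

193.8 us


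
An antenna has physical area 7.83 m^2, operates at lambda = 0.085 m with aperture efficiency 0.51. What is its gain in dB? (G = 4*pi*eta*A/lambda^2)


G_linear = 4*pi*0.51*7.83/0.085^2 = 6945.51
G_dB = 10*log10(6945.51) = 38.4 dB

38.4 dB


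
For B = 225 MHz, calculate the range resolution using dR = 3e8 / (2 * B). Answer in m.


dR = 3e8 / (2 * 225000000.0) = 0.67 m

0.67 m


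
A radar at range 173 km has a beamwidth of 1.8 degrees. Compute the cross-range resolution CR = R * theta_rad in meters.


BW_rad = 0.031415927
CR = 173000 * 0.031415927 = 5435.0 m

5435.0 m


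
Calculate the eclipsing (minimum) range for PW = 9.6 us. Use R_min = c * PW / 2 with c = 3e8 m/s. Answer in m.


R_min = 3e8 * 9.6e-6 / 2 = 1440.0 m

1440.0 m


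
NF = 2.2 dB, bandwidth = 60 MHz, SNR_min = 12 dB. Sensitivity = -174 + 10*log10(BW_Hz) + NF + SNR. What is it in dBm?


10*log10(60000000.0) = 77.78
S = -174 + 77.78 + 2.2 + 12 = -82.0 dBm

-82.0 dBm


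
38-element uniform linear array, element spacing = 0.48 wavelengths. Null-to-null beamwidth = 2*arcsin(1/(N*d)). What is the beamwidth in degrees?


1/(N*d) = 1/(38*0.48) = 0.054825
BW = 2*arcsin(0.054825) = 6.3 degrees

6.3 degrees


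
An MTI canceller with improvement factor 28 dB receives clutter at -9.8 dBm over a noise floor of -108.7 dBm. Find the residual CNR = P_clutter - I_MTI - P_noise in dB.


CNR = -9.8 - 28 - (-108.7) = 70.9 dB

70.9 dB


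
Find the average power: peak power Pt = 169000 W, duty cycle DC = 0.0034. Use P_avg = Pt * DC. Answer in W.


P_avg = 169000 * 0.0034 = 574.6 W

574.6 W


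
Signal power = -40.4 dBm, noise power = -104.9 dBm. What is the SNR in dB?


SNR = -40.4 - (-104.9) = 64.5 dB

64.5 dB


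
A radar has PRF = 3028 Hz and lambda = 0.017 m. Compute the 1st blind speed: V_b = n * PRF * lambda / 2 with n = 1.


V_blind = 1 * 3028 * 0.017 / 2 = 25.7 m/s

25.7 m/s
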